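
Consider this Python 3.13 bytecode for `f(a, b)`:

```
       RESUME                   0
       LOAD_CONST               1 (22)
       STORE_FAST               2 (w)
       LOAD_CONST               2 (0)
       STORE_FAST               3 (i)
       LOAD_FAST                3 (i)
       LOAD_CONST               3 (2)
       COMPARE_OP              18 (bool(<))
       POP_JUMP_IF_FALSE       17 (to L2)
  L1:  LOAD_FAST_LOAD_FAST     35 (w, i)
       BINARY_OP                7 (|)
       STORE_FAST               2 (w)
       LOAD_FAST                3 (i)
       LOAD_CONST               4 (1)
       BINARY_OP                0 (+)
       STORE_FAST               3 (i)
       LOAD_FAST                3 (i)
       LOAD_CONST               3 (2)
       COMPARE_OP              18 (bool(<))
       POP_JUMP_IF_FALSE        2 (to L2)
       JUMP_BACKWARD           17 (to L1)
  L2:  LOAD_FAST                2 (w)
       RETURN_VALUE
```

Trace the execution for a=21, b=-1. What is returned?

LOAD_CONST → push 22. Stack: [22]
STORE_FAST w → w=22. Stack: []
LOAD_CONST → push 0. Stack: [0]
STORE_FAST i → i=0. Stack: []
LOAD_FAST i → push 0. Stack: [0]
LOAD_CONST → push 2. Stack: [0, 2]
COMPARE_OP bool(<) → 0 vs 2 = True. Stack: [True]
POP_JUMP_IF_FALSE → pop True; no jump. Stack: []
LOAD_FAST_LOAD_FAST w,i → push 22,0. Stack: [22, 0]
BINARY_OP | → 22 | 0 = 22. Stack: [22]
STORE_FAST w → w=22. Stack: []
LOAD_FAST i → push 0. Stack: [0]
LOAD_CONST → push 1. Stack: [0, 1]
BINARY_OP + → 0 + 1 = 1. Stack: [1]
STORE_FAST i → i=1. Stack: []
LOAD_FAST i → push 1. Stack: [1]
LOAD_CONST → push 2. Stack: [1, 2]
COMPARE_OP bool(<) → 1 vs 2 = True. Stack: [True]
POP_JUMP_IF_FALSE → pop True; no jump. Stack: []
LOAD_FAST_LOAD_FAST w,i → push 22,1. Stack: [22, 1]
BINARY_OP | → 22 | 1 = 23. Stack: [23]
STORE_FAST w → w=23. Stack: []
LOAD_FAST i → push 1. Stack: [1]
LOAD_CONST → push 1. Stack: [1, 1]
BINARY_OP + → 1 + 1 = 2. Stack: [2]
STORE_FAST i → i=2. Stack: []
LOAD_FAST i → push 2. Stack: [2]
LOAD_CONST → push 2. Stack: [2, 2]
COMPARE_OP bool(<) → 2 vs 2 = False. Stack: [False]
POP_JUMP_IF_FALSE → pop False; jump. Stack: []
LOAD_FAST w → push 23. Stack: [23]
RETURN_VALUE → return 23.

23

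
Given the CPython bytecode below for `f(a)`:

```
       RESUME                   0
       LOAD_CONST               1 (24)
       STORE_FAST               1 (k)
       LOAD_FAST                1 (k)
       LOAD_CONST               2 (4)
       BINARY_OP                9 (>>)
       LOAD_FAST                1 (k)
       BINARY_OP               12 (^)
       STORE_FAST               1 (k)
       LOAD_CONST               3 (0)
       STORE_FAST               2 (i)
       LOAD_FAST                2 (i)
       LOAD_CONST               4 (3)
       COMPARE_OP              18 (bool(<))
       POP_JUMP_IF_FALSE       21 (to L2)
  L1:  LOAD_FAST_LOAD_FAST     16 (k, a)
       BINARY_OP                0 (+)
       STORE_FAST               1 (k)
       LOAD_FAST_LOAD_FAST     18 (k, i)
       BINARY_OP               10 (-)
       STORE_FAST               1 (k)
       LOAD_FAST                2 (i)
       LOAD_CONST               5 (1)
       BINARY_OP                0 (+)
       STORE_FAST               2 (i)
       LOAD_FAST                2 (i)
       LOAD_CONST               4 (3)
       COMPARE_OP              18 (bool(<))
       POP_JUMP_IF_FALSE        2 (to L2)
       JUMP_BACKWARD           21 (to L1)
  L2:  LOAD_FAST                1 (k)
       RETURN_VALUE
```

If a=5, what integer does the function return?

LOAD_CONST → push 24. Stack: [24]
STORE_FAST k → k=24. Stack: []
LOAD_FAST k → push 24. Stack: [24]
LOAD_CONST → push 4. Stack: [24, 4]
BINARY_OP >> → 24 >> 4 = 1. Stack: [1]
LOAD_FAST k → push 24. Stack: [1, 24]
BINARY_OP ^ → 1 ^ 24 = 25. Stack: [25]
STORE_FAST k → k=25. Stack: []
LOAD_CONST → push 0. Stack: [0]
STORE_FAST i → i=0. Stack: []
LOAD_FAST i → push 0. Stack: [0]
LOAD_CONST → push 3. Stack: [0, 3]
COMPARE_OP bool(<) → 0 vs 3 = True. Stack: [True]
POP_JUMP_IF_FALSE → pop True; no jump. Stack: []
LOAD_FAST_LOAD_FAST k,a → push 25,5. Stack: [25, 5]
BINARY_OP + → 25 + 5 = 30. Stack: [30]
STORE_FAST k → k=30. Stack: []
LOAD_FAST_LOAD_FAST k,i → push 30,0. Stack: [30, 0]
BINARY_OP - → 30 - 0 = 30. Stack: [30]
STORE_FAST k → k=30. Stack: []
LOAD_FAST i → push 0. Stack: [0]
LOAD_CONST → push 1. Stack: [0, 1]
BINARY_OP + → 0 + 1 = 1. Stack: [1]
STORE_FAST i → i=1. Stack: []
LOAD_FAST i → push 1. Stack: [1]
LOAD_CONST → push 3. Stack: [1, 3]
COMPARE_OP bool(<) → 1 vs 3 = True. Stack: [True]
POP_JUMP_IF_FALSE → pop True; no jump. Stack: []
LOAD_FAST_LOAD_FAST k,a → push 30,5. Stack: [30, 5]
BINARY_OP + → 30 + 5 = 35. Stack: [35]
STORE_FAST k → k=35. Stack: []
LOAD_FAST_LOAD_FAST k,i → push 35,1. Stack: [35, 1]
BINARY_OP - → 35 - 1 = 34. Stack: [34]
STORE_FAST k → k=34. Stack: []
LOAD_FAST i → push 1. Stack: [1]
LOAD_CONST → push 1. Stack: [1, 1]
BINARY_OP + → 1 + 1 = 2. Stack: [2]
STORE_FAST i → i=2. Stack: []
LOAD_FAST i → push 2. Stack: [2]
LOAD_CONST → push 3. Stack: [2, 3]
COMPARE_OP bool(<) → 2 vs 3 = True. Stack: [True]
POP_JUMP_IF_FALSE → pop True; no jump. Stack: []
LOAD_FAST_LOAD_FAST k,a → push 34,5. Stack: [34, 5]
BINARY_OP + → 34 + 5 = 39. Stack: [39]
STORE_FAST k → k=39. Stack: []
LOAD_FAST_LOAD_FAST k,i → push 39,2. Stack: [39, 2]
BINARY_OP - → 39 - 2 = 37. Stack: [37]
STORE_FAST k → k=37. Stack: []
LOAD_FAST i → push 2. Stack: [2]
LOAD_CONST → push 1. Stack: [2, 1]
BINARY_OP + → 2 + 1 = 3. Stack: [3]
STORE_FAST i → i=3. Stack: []
LOAD_FAST i → push 3. Stack: [3]
LOAD_CONST → push 3. Stack: [3, 3]
COMPARE_OP bool(<) → 3 vs 3 = False. Stack: [False]
POP_JUMP_IF_FALSE → pop False; jump. Stack: []
LOAD_FAST k → push 37. Stack: [37]
RETURN_VALUE → return 37.

37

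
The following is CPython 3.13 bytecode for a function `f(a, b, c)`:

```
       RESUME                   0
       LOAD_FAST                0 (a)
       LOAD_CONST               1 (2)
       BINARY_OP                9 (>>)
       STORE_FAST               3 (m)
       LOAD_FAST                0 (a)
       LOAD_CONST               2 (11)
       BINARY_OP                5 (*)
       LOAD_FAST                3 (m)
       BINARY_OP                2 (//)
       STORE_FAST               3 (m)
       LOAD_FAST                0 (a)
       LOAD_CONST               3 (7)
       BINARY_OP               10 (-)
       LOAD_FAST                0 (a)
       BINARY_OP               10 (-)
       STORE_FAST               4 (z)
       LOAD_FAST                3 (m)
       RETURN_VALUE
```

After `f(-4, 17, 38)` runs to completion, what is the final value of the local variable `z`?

-7

LOAD_FAST a → push -4. Stack: [-4]
LOAD_CONST → push 2. Stack: [-4, 2]
BINARY_OP >> → -4 >> 2 = -1. Stack: [-1]
STORE_FAST m → m=-1. Stack: []
LOAD_FAST a → push -4. Stack: [-4]
LOAD_CONST → push 11. Stack: [-4, 11]
BINARY_OP * → -4 * 11 = -44. Stack: [-44]
LOAD_FAST m → push -1. Stack: [-44, -1]
BINARY_OP // → -44 // -1 = 44. Stack: [44]
STORE_FAST m → m=44. Stack: []
LOAD_FAST a → push -4. Stack: [-4]
LOAD_CONST → push 7. Stack: [-4, 7]
BINARY_OP - → -4 - 7 = -11. Stack: [-11]
LOAD_FAST a → push -4. Stack: [-11, -4]
BINARY_OP - → -11 - -4 = -7. Stack: [-7]
STORE_FAST z → z=-7. Stack: []
LOAD_FAST m → push 44. Stack: [44]
RETURN_VALUE → return 44.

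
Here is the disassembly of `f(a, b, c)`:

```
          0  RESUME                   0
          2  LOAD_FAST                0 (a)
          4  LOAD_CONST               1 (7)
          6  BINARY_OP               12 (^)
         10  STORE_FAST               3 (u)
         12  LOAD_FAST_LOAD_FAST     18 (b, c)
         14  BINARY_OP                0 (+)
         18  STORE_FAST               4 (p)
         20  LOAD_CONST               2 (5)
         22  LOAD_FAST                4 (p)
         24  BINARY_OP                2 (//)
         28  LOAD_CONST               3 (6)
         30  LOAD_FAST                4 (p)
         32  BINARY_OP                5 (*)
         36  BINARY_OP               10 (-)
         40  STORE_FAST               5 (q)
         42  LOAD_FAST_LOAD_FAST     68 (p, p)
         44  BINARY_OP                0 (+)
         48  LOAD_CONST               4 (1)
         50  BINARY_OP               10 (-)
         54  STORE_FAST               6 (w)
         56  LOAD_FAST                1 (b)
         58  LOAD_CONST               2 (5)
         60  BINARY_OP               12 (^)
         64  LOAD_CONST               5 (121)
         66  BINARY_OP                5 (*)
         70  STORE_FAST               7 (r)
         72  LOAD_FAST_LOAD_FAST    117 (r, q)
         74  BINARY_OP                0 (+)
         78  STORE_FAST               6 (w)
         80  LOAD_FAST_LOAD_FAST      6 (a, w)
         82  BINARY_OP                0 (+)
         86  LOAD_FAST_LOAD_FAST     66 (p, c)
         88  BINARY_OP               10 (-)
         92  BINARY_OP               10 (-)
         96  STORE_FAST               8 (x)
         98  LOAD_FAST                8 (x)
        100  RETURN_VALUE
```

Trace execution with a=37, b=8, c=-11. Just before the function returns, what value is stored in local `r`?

1573

LOAD_FAST a → push 37. Stack: [37]
LOAD_CONST → push 7. Stack: [37, 7]
BINARY_OP ^ → 37 ^ 7 = 34. Stack: [34]
STORE_FAST u → u=34. Stack: []
LOAD_FAST_LOAD_FAST b,c → push 8,-11. Stack: [8, -11]
BINARY_OP + → 8 + -11 = -3. Stack: [-3]
STORE_FAST p → p=-3. Stack: []
LOAD_CONST → push 5. Stack: [5]
LOAD_FAST p → push -3. Stack: [5, -3]
BINARY_OP // → 5 // -3 = -2. Stack: [-2]
LOAD_CONST → push 6. Stack: [-2, 6]
LOAD_FAST p → push -3. Stack: [-2, 6, -3]
BINARY_OP * → 6 * -3 = -18. Stack: [-2, -18]
BINARY_OP - → -2 - -18 = 16. Stack: [16]
STORE_FAST q → q=16. Stack: []
LOAD_FAST_LOAD_FAST p,p → push -3,-3. Stack: [-3, -3]
BINARY_OP + → -3 + -3 = -6. Stack: [-6]
LOAD_CONST → push 1. Stack: [-6, 1]
BINARY_OP - → -6 - 1 = -7. Stack: [-7]
STORE_FAST w → w=-7. Stack: []
LOAD_FAST b → push 8. Stack: [8]
LOAD_CONST → push 5. Stack: [8, 5]
BINARY_OP ^ → 8 ^ 5 = 13. Stack: [13]
LOAD_CONST → push 121. Stack: [13, 121]
BINARY_OP * → 13 * 121 = 1573. Stack: [1573]
STORE_FAST r → r=1573. Stack: []
LOAD_FAST_LOAD_FAST r,q → push 1573,16. Stack: [1573, 16]
BINARY_OP + → 1573 + 16 = 1589. Stack: [1589]
STORE_FAST w → w=1589. Stack: []
LOAD_FAST_LOAD_FAST a,w → push 37,1589. Stack: [37, 1589]
BINARY_OP + → 37 + 1589 = 1626. Stack: [1626]
LOAD_FAST_LOAD_FAST p,c → push -3,-11. Stack: [1626, -3, -11]
BINARY_OP - → -3 - -11 = 8. Stack: [1626, 8]
BINARY_OP - → 1626 - 8 = 1618. Stack: [1618]
STORE_FAST x → x=1618. Stack: []
LOAD_FAST x → push 1618. Stack: [1618]
RETURN_VALUE → return 1618.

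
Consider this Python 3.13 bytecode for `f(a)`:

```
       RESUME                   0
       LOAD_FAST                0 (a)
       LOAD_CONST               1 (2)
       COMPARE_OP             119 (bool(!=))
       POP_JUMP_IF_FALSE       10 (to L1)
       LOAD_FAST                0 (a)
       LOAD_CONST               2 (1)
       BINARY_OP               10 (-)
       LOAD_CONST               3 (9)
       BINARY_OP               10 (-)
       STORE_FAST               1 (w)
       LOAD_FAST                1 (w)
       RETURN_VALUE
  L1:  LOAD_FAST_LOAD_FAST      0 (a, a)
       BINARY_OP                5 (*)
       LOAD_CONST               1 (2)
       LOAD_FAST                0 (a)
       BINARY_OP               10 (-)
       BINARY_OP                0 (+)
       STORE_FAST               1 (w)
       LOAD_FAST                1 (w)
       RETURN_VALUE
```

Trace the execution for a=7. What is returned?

LOAD_FAST a → push 7. Stack: [7]
LOAD_CONST → push 2. Stack: [7, 2]
COMPARE_OP bool(!=) → 7 vs 2 = True. Stack: [True]
POP_JUMP_IF_FALSE → pop True; no jump. Stack: []
LOAD_FAST a → push 7. Stack: [7]
LOAD_CONST → push 1. Stack: [7, 1]
BINARY_OP - → 7 - 1 = 6. Stack: [6]
LOAD_CONST → push 9. Stack: [6, 9]
BINARY_OP - → 6 - 9 = -3. Stack: [-3]
STORE_FAST w → w=-3. Stack: []
LOAD_FAST w → push -3. Stack: [-3]
RETURN_VALUE → return -3.

-3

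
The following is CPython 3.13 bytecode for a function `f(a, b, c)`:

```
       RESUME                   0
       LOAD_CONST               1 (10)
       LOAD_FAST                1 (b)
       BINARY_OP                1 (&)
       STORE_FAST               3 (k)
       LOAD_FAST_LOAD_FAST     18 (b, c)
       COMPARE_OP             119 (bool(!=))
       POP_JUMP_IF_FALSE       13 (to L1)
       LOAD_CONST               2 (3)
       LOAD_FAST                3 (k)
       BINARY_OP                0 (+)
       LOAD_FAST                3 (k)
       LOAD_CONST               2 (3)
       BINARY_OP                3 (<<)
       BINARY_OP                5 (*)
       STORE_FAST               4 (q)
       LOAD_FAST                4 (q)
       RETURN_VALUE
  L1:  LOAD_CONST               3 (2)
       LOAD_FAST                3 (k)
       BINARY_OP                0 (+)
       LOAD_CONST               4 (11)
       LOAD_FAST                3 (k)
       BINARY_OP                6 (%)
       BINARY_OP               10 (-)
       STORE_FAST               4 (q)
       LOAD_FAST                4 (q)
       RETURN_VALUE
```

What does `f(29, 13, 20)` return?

704

LOAD_CONST → push 10. Stack: [10]
LOAD_FAST b → push 13. Stack: [10, 13]
BINARY_OP & → 10 & 13 = 8. Stack: [8]
STORE_FAST k → k=8. Stack: []
LOAD_FAST_LOAD_FAST b,c → push 13,20. Stack: [13, 20]
COMPARE_OP bool(!=) → 13 vs 20 = True. Stack: [True]
POP_JUMP_IF_FALSE → pop True; no jump. Stack: []
LOAD_CONST → push 3. Stack: [3]
LOAD_FAST k → push 8. Stack: [3, 8]
BINARY_OP + → 3 + 8 = 11. Stack: [11]
LOAD_FAST k → push 8. Stack: [11, 8]
LOAD_CONST → push 3. Stack: [11, 8, 3]
BINARY_OP << → 8 << 3 = 64. Stack: [11, 64]
BINARY_OP * → 11 * 64 = 704. Stack: [704]
STORE_FAST q → q=704. Stack: []
LOAD_FAST q → push 704. Stack: [704]
RETURN_VALUE → return 704.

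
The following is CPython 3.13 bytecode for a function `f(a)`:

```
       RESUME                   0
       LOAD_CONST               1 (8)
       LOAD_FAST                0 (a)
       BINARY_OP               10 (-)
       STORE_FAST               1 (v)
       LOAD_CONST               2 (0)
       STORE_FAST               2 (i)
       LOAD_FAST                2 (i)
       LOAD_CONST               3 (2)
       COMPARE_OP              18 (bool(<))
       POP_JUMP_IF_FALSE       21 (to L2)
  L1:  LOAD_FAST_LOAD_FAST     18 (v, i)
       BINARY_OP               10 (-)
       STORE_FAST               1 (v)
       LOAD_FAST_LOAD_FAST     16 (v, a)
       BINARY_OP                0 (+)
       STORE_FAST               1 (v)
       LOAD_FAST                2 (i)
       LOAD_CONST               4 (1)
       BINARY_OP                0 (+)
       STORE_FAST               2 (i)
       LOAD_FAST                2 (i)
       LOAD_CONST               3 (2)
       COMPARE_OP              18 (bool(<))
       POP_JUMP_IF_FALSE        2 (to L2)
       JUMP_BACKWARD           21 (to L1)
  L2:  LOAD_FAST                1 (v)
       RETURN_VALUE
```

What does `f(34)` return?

41

LOAD_CONST → push 8. Stack: [8]
LOAD_FAST a → push 34. Stack: [8, 34]
BINARY_OP - → 8 - 34 = -26. Stack: [-26]
STORE_FAST v → v=-26. Stack: []
LOAD_CONST → push 0. Stack: [0]
STORE_FAST i → i=0. Stack: []
LOAD_FAST i → push 0. Stack: [0]
LOAD_CONST → push 2. Stack: [0, 2]
COMPARE_OP bool(<) → 0 vs 2 = True. Stack: [True]
POP_JUMP_IF_FALSE → pop True; no jump. Stack: []
LOAD_FAST_LOAD_FAST v,i → push -26,0. Stack: [-26, 0]
BINARY_OP - → -26 - 0 = -26. Stack: [-26]
STORE_FAST v → v=-26. Stack: []
LOAD_FAST_LOAD_FAST v,a → push -26,34. Stack: [-26, 34]
BINARY_OP + → -26 + 34 = 8. Stack: [8]
STORE_FAST v → v=8. Stack: []
LOAD_FAST i → push 0. Stack: [0]
LOAD_CONST → push 1. Stack: [0, 1]
BINARY_OP + → 0 + 1 = 1. Stack: [1]
STORE_FAST i → i=1. Stack: []
LOAD_FAST i → push 1. Stack: [1]
LOAD_CONST → push 2. Stack: [1, 2]
COMPARE_OP bool(<) → 1 vs 2 = True. Stack: [True]
POP_JUMP_IF_FALSE → pop True; no jump. Stack: []
LOAD_FAST_LOAD_FAST v,i → push 8,1. Stack: [8, 1]
BINARY_OP - → 8 - 1 = 7. Stack: [7]
STORE_FAST v → v=7. Stack: []
LOAD_FAST_LOAD_FAST v,a → push 7,34. Stack: [7, 34]
BINARY_OP + → 7 + 34 = 41. Stack: [41]
STORE_FAST v → v=41. Stack: []
LOAD_FAST i → push 1. Stack: [1]
LOAD_CONST → push 1. Stack: [1, 1]
BINARY_OP + → 1 + 1 = 2. Stack: [2]
STORE_FAST i → i=2. Stack: []
LOAD_FAST i → push 2. Stack: [2]
LOAD_CONST → push 2. Stack: [2, 2]
COMPARE_OP bool(<) → 2 vs 2 = False. Stack: [False]
POP_JUMP_IF_FALSE → pop False; jump. Stack: []
LOAD_FAST v → push 41. Stack: [41]
RETURN_VALUE → return 41.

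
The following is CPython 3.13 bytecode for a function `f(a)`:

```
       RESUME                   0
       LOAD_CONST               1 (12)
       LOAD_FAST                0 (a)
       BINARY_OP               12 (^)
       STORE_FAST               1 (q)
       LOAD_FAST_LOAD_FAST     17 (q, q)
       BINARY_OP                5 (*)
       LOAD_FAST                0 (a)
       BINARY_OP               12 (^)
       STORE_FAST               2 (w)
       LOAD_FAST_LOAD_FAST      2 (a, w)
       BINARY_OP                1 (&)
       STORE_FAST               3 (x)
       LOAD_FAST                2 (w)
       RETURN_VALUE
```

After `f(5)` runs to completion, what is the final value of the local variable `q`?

9

LOAD_CONST → push 12. Stack: [12]
LOAD_FAST a → push 5. Stack: [12, 5]
BINARY_OP ^ → 12 ^ 5 = 9. Stack: [9]
STORE_FAST q → q=9. Stack: []
LOAD_FAST_LOAD_FAST q,q → push 9,9. Stack: [9, 9]
BINARY_OP * → 9 * 9 = 81. Stack: [81]
LOAD_FAST a → push 5. Stack: [81, 5]
BINARY_OP ^ → 81 ^ 5 = 84. Stack: [84]
STORE_FAST w → w=84. Stack: []
LOAD_FAST_LOAD_FAST a,w → push 5,84. Stack: [5, 84]
BINARY_OP & → 5 & 84 = 4. Stack: [4]
STORE_FAST x → x=4. Stack: []
LOAD_FAST w → push 84. Stack: [84]
RETURN_VALUE → return 84.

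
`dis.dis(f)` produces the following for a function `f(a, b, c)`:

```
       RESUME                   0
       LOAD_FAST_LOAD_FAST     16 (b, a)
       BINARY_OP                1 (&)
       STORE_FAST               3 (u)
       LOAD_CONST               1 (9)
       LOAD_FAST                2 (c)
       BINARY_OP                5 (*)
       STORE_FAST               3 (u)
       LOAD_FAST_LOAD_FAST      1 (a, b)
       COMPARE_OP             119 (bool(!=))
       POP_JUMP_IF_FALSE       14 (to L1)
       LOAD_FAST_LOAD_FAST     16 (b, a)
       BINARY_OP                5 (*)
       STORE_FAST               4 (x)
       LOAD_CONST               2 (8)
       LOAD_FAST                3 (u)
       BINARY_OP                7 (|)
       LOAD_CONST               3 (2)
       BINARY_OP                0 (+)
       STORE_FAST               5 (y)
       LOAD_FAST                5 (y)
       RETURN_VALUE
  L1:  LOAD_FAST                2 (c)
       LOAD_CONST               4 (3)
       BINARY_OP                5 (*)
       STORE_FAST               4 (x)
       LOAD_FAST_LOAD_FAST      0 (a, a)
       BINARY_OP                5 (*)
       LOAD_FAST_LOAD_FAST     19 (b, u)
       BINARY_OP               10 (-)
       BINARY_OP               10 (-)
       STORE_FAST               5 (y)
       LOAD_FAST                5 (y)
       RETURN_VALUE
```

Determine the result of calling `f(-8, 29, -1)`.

LOAD_FAST_LOAD_FAST b,a → push 29,-8. Stack: [29, -8]
BINARY_OP & → 29 & -8 = 24. Stack: [24]
STORE_FAST u → u=24. Stack: []
LOAD_CONST → push 9. Stack: [9]
LOAD_FAST c → push -1. Stack: [9, -1]
BINARY_OP * → 9 * -1 = -9. Stack: [-9]
STORE_FAST u → u=-9. Stack: []
LOAD_FAST_LOAD_FAST a,b → push -8,29. Stack: [-8, 29]
COMPARE_OP bool(!=) → -8 vs 29 = True. Stack: [True]
POP_JUMP_IF_FALSE → pop True; no jump. Stack: []
LOAD_FAST_LOAD_FAST b,a → push 29,-8. Stack: [29, -8]
BINARY_OP * → 29 * -8 = -232. Stack: [-232]
STORE_FAST x → x=-232. Stack: []
LOAD_CONST → push 8. Stack: [8]
LOAD_FAST u → push -9. Stack: [8, -9]
BINARY_OP | → 8 | -9 = -1. Stack: [-1]
LOAD_CONST → push 2. Stack: [-1, 2]
BINARY_OP + → -1 + 2 = 1. Stack: [1]
STORE_FAST y → y=1. Stack: []
LOAD_FAST y → push 1. Stack: [1]
RETURN_VALUE → return 1.

1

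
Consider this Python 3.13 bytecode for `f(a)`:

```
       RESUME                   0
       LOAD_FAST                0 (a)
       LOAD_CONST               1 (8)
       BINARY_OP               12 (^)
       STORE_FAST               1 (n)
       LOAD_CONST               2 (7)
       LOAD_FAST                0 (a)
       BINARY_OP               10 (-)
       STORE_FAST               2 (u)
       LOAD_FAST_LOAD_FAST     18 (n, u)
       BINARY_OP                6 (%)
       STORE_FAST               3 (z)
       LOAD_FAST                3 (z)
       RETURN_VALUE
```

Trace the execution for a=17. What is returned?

-5

LOAD_FAST a → push 17. Stack: [17]
LOAD_CONST → push 8. Stack: [17, 8]
BINARY_OP ^ → 17 ^ 8 = 25. Stack: [25]
STORE_FAST n → n=25. Stack: []
LOAD_CONST → push 7. Stack: [7]
LOAD_FAST a → push 17. Stack: [7, 17]
BINARY_OP - → 7 - 17 = -10. Stack: [-10]
STORE_FAST u → u=-10. Stack: []
LOAD_FAST_LOAD_FAST n,u → push 25,-10. Stack: [25, -10]
BINARY_OP % → 25 % -10 = -5. Stack: [-5]
STORE_FAST z → z=-5. Stack: []
LOAD_FAST z → push -5. Stack: [-5]
RETURN_VALUE → return -5.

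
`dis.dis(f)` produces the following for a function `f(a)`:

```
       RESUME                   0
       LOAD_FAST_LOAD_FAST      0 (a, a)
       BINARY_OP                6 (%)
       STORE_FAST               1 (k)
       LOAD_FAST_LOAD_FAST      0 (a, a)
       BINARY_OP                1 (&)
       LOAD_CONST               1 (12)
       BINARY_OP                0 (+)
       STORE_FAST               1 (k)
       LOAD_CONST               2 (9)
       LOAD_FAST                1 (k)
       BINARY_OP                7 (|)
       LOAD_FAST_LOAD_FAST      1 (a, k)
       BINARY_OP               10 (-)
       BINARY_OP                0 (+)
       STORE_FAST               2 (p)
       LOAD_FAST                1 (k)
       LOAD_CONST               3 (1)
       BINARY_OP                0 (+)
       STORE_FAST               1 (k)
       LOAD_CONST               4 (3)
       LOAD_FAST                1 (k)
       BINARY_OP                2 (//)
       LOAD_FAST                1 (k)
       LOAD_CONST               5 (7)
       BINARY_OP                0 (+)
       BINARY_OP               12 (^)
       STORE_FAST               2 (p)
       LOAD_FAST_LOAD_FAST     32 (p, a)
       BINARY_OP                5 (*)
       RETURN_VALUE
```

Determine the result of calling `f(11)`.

341

LOAD_FAST_LOAD_FAST a,a → push 11,11. Stack: [11, 11]
BINARY_OP % → 11 % 11 = 0. Stack: [0]
STORE_FAST k → k=0. Stack: []
LOAD_FAST_LOAD_FAST a,a → push 11,11. Stack: [11, 11]
BINARY_OP & → 11 & 11 = 11. Stack: [11]
LOAD_CONST → push 12. Stack: [11, 12]
BINARY_OP + → 11 + 12 = 23. Stack: [23]
STORE_FAST k → k=23. Stack: []
LOAD_CONST → push 9. Stack: [9]
LOAD_FAST k → push 23. Stack: [9, 23]
BINARY_OP | → 9 | 23 = 31. Stack: [31]
LOAD_FAST_LOAD_FAST a,k → push 11,23. Stack: [31, 11, 23]
BINARY_OP - → 11 - 23 = -12. Stack: [31, -12]
BINARY_OP + → 31 + -12 = 19. Stack: [19]
STORE_FAST p → p=19. Stack: []
LOAD_FAST k → push 23. Stack: [23]
LOAD_CONST → push 1. Stack: [23, 1]
BINARY_OP + → 23 + 1 = 24. Stack: [24]
STORE_FAST k → k=24. Stack: []
LOAD_CONST → push 3. Stack: [3]
LOAD_FAST k → push 24. Stack: [3, 24]
BINARY_OP // → 3 // 24 = 0. Stack: [0]
LOAD_FAST k → push 24. Stack: [0, 24]
LOAD_CONST → push 7. Stack: [0, 24, 7]
BINARY_OP + → 24 + 7 = 31. Stack: [0, 31]
BINARY_OP ^ → 0 ^ 31 = 31. Stack: [31]
STORE_FAST p → p=31. Stack: []
LOAD_FAST_LOAD_FAST p,a → push 31,11. Stack: [31, 11]
BINARY_OP * → 31 * 11 = 341. Stack: [341]
RETURN_VALUE → return 341.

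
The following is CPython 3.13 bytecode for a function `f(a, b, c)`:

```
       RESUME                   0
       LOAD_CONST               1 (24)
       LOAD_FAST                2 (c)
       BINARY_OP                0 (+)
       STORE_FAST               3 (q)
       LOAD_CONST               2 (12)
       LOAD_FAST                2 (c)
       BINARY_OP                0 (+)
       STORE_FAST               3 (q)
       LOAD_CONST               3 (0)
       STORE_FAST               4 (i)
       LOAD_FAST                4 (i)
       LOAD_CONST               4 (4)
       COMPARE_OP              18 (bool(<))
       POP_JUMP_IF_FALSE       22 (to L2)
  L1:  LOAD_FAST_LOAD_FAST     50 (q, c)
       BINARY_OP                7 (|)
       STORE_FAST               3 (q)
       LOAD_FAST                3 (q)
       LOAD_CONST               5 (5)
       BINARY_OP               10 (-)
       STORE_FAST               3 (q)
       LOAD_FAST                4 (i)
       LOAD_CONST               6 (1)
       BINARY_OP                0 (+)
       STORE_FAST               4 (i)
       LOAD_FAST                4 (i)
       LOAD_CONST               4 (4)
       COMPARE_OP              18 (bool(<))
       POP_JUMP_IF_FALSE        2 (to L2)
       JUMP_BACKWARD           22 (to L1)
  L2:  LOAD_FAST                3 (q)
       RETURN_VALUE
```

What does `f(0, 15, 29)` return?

56

LOAD_CONST → push 24
LOAD_FAST c → push 29
BINARY_OP + → 24 + 29 = 53
STORE_FAST q → q=53
LOAD_CONST → push 12
LOAD_FAST c → push 29
BINARY_OP + → 12 + 29 = 41
STORE_FAST q → q=41
LOAD_CONST → push 0
STORE_FAST i → i=0
LOAD_FAST i → push 0
LOAD_CONST → push 4
COMPARE_OP bool(<) → 0 vs 4 = True
POP_JUMP_IF_FALSE → pop True; no jump
LOAD_FAST_LOAD_FAST q,c → push 41,29
BINARY_OP | → 41 | 29 = 61
STORE_FAST q → q=61
LOAD_FAST q → push 61
LOAD_CONST → push 5
BINARY_OP - → 61 - 5 = 56
STORE_FAST q → q=56
LOAD_FAST i → push 0
LOAD_CONST → push 1
BINARY_OP + → 0 + 1 = 1
STORE_FAST i → i=1
LOAD_FAST i → push 1
LOAD_CONST → push 4
COMPARE_OP bool(<) → 1 vs 4 = True
POP_JUMP_IF_FALSE → pop True; no jump
LOAD_FAST_LOAD_FAST q,c → push 56,29
BINARY_OP | → 56 | 29 = 61
STORE_FAST q → q=61
LOAD_FAST q → push 61
LOAD_CONST → push 5
BINARY_OP - → 61 - 5 = 56
STORE_FAST q → q=56
LOAD_FAST i → push 1
LOAD_CONST → push 1
BINARY_OP + → 1 + 1 = 2
STORE_FAST i → i=2
LOAD_FAST i → push 2
LOAD_CONST → push 4
COMPARE_OP bool(<) → 2 vs 4 = True
POP_JUMP_IF_FALSE → pop True; no jump
LOAD_FAST_LOAD_FAST q,c → push 56,29
BINARY_OP | → 56 | 29 = 61
STORE_FAST q → q=61
LOAD_FAST q → push 61
LOAD_CONST → push 5
BINARY_OP - → 61 - 5 = 56
STORE_FAST q → q=56
LOAD_FAST i → push 2
LOAD_CONST → push 1
BINARY_OP + → 2 + 1 = 3
STORE_FAST i → i=3
LOAD_FAST i → push 3
LOAD_CONST → push 4
COMPARE_OP bool(<) → 3 vs 4 = True
POP_JUMP_IF_FALSE → pop True; no jump
LOAD_FAST_LOAD_FAST q,c → push 56,29
BINARY_OP | → 56 | 29 = 61
STORE_FAST q → q=61
LOAD_FAST q → push 61
LOAD_CONST → push 5
BINARY_OP - → 61 - 5 = 56
STORE_FAST q → q=56
LOAD_FAST i → push 3
LOAD_CONST → push 1
BINARY_OP + → 3 + 1 = 4
STORE_FAST i → i=4
LOAD_FAST i → push 4
LOAD_CONST → push 4
COMPARE_OP bool(<) → 4 vs 4 = False
POP_JUMP_IF_FALSE → pop False; jump
LOAD_FAST q → push 56
RETURN_VALUE → return 56.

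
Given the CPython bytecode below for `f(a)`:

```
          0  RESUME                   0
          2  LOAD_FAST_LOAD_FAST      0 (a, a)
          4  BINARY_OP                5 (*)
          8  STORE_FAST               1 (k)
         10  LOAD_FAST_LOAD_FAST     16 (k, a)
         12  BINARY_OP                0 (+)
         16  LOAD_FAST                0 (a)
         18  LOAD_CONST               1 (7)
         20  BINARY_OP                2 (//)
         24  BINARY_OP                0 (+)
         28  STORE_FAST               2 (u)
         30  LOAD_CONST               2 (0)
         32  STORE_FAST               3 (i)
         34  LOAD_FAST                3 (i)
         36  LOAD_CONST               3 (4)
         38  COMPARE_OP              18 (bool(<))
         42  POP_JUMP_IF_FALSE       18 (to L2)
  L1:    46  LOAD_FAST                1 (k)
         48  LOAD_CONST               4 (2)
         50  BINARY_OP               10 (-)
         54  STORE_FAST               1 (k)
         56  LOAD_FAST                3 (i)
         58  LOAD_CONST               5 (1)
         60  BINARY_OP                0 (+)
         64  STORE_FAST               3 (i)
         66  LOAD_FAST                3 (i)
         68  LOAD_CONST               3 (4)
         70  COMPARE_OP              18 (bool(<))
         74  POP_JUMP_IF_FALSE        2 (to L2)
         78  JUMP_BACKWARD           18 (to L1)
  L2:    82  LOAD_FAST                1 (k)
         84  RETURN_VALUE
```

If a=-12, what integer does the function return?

LOAD_FAST_LOAD_FAST a,a → push -12,-12
BINARY_OP * → -12 * -12 = 144
STORE_FAST k → k=144
LOAD_FAST_LOAD_FAST k,a → push 144,-12
BINARY_OP + → 144 + -12 = 132
LOAD_FAST a → push -12
LOAD_CONST → push 7
BINARY_OP // → -12 // 7 = -2
BINARY_OP + → 132 + -2 = 130
STORE_FAST u → u=130
LOAD_CONST → push 0
STORE_FAST i → i=0
LOAD_FAST i → push 0
LOAD_CONST → push 4
COMPARE_OP bool(<) → 0 vs 4 = True
POP_JUMP_IF_FALSE → pop True; no jump
LOAD_FAST k → push 144
LOAD_CONST → push 2
BINARY_OP - → 144 - 2 = 142
STORE_FAST k → k=142
LOAD_FAST i → push 0
LOAD_CONST → push 1
BINARY_OP + → 0 + 1 = 1
STORE_FAST i → i=1
LOAD_FAST i → push 1
LOAD_CONST → push 4
COMPARE_OP bool(<) → 1 vs 4 = True
POP_JUMP_IF_FALSE → pop True; no jump
LOAD_FAST k → push 142
LOAD_CONST → push 2
BINARY_OP - → 142 - 2 = 140
STORE_FAST k → k=140
LOAD_FAST i → push 1
LOAD_CONST → push 1
BINARY_OP + → 1 + 1 = 2
STORE_FAST i → i=2
LOAD_FAST i → push 2
LOAD_CONST → push 4
COMPARE_OP bool(<) → 2 vs 4 = True
POP_JUMP_IF_FALSE → pop True; no jump
LOAD_FAST k → push 140
LOAD_CONST → push 2
BINARY_OP - → 140 - 2 = 138
STORE_FAST k → k=138
LOAD_FAST i → push 2
LOAD_CONST → push 1
BINARY_OP + → 2 + 1 = 3
STORE_FAST i → i=3
LOAD_FAST i → push 3
LOAD_CONST → push 4
COMPARE_OP bool(<) → 3 vs 4 = True
POP_JUMP_IF_FALSE → pop True; no jump
LOAD_FAST k → push 138
LOAD_CONST → push 2
BINARY_OP - → 138 - 2 = 136
STORE_FAST k → k=136
LOAD_FAST i → push 3
LOAD_CONST → push 1
BINARY_OP + → 3 + 1 = 4
STORE_FAST i → i=4
LOAD_FAST i → push 4
LOAD_CONST → push 4
COMPARE_OP bool(<) → 4 vs 4 = False
POP_JUMP_IF_FALSE → pop False; jump
LOAD_FAST k → push 136
RETURN_VALUE → return 136.

136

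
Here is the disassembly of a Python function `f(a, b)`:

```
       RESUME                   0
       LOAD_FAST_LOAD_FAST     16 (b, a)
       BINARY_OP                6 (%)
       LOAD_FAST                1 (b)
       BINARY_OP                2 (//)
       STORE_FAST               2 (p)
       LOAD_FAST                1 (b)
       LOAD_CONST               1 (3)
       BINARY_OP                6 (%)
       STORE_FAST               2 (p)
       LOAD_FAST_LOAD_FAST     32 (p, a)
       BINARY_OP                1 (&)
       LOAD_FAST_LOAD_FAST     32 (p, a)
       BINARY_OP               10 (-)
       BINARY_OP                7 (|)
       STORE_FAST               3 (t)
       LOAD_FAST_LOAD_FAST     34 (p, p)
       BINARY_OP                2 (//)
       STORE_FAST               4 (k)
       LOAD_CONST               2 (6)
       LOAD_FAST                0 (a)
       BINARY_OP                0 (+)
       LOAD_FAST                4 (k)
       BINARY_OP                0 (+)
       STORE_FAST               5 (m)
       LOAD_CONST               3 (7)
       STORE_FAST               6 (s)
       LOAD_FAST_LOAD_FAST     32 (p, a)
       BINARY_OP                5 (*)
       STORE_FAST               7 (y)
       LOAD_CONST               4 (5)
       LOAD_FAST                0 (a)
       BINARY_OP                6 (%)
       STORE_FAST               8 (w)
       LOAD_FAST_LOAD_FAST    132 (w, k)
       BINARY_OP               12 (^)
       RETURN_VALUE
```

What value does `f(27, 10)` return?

4

LOAD_FAST_LOAD_FAST b,a → push 10,27. Stack: [10, 27]
BINARY_OP % → 10 % 27 = 10. Stack: [10]
LOAD_FAST b → push 10. Stack: [10, 10]
BINARY_OP // → 10 // 10 = 1. Stack: [1]
STORE_FAST p → p=1. Stack: []
LOAD_FAST b → push 10. Stack: [10]
LOAD_CONST → push 3. Stack: [10, 3]
BINARY_OP % → 10 % 3 = 1. Stack: [1]
STORE_FAST p → p=1. Stack: []
LOAD_FAST_LOAD_FAST p,a → push 1,27. Stack: [1, 27]
BINARY_OP & → 1 & 27 = 1. Stack: [1]
LOAD_FAST_LOAD_FAST p,a → push 1,27. Stack: [1, 1, 27]
BINARY_OP - → 1 - 27 = -26. Stack: [1, -26]
BINARY_OP | → 1 | -26 = -25. Stack: [-25]
STORE_FAST t → t=-25. Stack: []
LOAD_FAST_LOAD_FAST p,p → push 1,1. Stack: [1, 1]
BINARY_OP // → 1 // 1 = 1. Stack: [1]
STORE_FAST k → k=1. Stack: []
LOAD_CONST → push 6. Stack: [6]
LOAD_FAST a → push 27. Stack: [6, 27]
BINARY_OP + → 6 + 27 = 33. Stack: [33]
LOAD_FAST k → push 1. Stack: [33, 1]
BINARY_OP + → 33 + 1 = 34. Stack: [34]
STORE_FAST m → m=34. Stack: []
LOAD_CONST → push 7. Stack: [7]
STORE_FAST s → s=7. Stack: []
LOAD_FAST_LOAD_FAST p,a → push 1,27. Stack: [1, 27]
BINARY_OP * → 1 * 27 = 27. Stack: [27]
STORE_FAST y → y=27. Stack: []
LOAD_CONST → push 5. Stack: [5]
LOAD_FAST a → push 27. Stack: [5, 27]
BINARY_OP % → 5 % 27 = 5. Stack: [5]
STORE_FAST w → w=5. Stack: []
LOAD_FAST_LOAD_FAST w,k → push 5,1. Stack: [5, 1]
BINARY_OP ^ → 5 ^ 1 = 4. Stack: [4]
RETURN_VALUE → return 4.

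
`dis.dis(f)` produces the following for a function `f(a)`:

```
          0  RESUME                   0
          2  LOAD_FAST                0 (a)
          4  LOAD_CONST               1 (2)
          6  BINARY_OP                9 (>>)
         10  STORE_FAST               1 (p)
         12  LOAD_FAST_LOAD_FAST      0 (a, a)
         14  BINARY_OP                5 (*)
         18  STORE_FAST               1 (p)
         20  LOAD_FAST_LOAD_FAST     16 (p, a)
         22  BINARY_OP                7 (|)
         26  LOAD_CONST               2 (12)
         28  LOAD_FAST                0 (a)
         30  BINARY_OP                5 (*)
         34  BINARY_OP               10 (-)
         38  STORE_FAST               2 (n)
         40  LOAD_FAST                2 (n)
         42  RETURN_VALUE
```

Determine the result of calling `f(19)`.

LOAD_FAST a → push 19. Stack: [19]
LOAD_CONST → push 2. Stack: [19, 2]
BINARY_OP >> → 19 >> 2 = 4. Stack: [4]
STORE_FAST p → p=4. Stack: []
LOAD_FAST_LOAD_FAST a,a → push 19,19. Stack: [19, 19]
BINARY_OP * → 19 * 19 = 361. Stack: [361]
STORE_FAST p → p=361. Stack: []
LOAD_FAST_LOAD_FAST p,a → push 361,19. Stack: [361, 19]
BINARY_OP | → 361 | 19 = 379. Stack: [379]
LOAD_CONST → push 12. Stack: [379, 12]
LOAD_FAST a → push 19. Stack: [379, 12, 19]
BINARY_OP * → 12 * 19 = 228. Stack: [379, 228]
BINARY_OP - → 379 - 228 = 151. Stack: [151]
STORE_FAST n → n=151. Stack: []
LOAD_FAST n → push 151. Stack: [151]
RETURN_VALUE → return 151.

151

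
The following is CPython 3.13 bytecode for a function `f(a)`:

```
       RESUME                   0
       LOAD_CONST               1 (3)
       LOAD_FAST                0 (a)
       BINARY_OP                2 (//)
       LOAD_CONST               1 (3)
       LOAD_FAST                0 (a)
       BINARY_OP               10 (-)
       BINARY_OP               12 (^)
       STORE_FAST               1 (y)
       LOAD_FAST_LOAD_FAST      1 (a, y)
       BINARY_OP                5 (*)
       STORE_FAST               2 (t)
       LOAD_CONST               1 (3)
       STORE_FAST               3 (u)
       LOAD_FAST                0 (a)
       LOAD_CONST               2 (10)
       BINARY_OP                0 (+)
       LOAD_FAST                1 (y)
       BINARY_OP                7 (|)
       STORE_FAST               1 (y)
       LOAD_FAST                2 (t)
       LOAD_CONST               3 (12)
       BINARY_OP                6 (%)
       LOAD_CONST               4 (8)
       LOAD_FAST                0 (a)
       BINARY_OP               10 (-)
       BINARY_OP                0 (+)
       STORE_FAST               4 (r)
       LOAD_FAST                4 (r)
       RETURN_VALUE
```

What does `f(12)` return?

LOAD_CONST → push 3. Stack: [3]
LOAD_FAST a → push 12. Stack: [3, 12]
BINARY_OP // → 3 // 12 = 0. Stack: [0]
LOAD_CONST → push 3. Stack: [0, 3]
LOAD_FAST a → push 12. Stack: [0, 3, 12]
BINARY_OP - → 3 - 12 = -9. Stack: [0, -9]
BINARY_OP ^ → 0 ^ -9 = -9. Stack: [-9]
STORE_FAST y → y=-9. Stack: []
LOAD_FAST_LOAD_FAST a,y → push 12,-9. Stack: [12, -9]
BINARY_OP * → 12 * -9 = -108. Stack: [-108]
STORE_FAST t → t=-108. Stack: []
LOAD_CONST → push 3. Stack: [3]
STORE_FAST u → u=3. Stack: []
LOAD_FAST a → push 12. Stack: [12]
LOAD_CONST → push 10. Stack: [12, 10]
BINARY_OP + → 12 + 10 = 22. Stack: [22]
LOAD_FAST y → push -9. Stack: [22, -9]
BINARY_OP | → 22 | -9 = -9. Stack: [-9]
STORE_FAST y → y=-9. Stack: []
LOAD_FAST t → push -108. Stack: [-108]
LOAD_CONST → push 12. Stack: [-108, 12]
BINARY_OP % → -108 % 12 = 0. Stack: [0]
LOAD_CONST → push 8. Stack: [0, 8]
LOAD_FAST a → push 12. Stack: [0, 8, 12]
BINARY_OP - → 8 - 12 = -4. Stack: [0, -4]
BINARY_OP + → 0 + -4 = -4. Stack: [-4]
STORE_FAST r → r=-4. Stack: []
LOAD_FAST r → push -4. Stack: [-4]
RETURN_VALUE → return -4.

-4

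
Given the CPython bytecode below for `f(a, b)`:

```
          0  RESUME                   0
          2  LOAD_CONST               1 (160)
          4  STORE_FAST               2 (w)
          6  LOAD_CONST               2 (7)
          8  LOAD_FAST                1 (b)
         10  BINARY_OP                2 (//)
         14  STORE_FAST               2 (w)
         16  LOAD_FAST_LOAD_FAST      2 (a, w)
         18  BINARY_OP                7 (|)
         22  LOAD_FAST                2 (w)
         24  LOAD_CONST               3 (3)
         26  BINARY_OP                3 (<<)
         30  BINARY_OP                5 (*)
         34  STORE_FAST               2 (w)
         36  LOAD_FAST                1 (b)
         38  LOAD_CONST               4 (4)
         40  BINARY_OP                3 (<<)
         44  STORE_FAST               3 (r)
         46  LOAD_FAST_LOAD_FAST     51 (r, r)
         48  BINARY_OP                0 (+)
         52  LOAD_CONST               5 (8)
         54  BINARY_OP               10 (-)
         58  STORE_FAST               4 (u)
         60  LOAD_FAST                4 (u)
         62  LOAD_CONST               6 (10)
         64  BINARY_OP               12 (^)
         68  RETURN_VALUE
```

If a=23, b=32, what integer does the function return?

1010

LOAD_CONST → push 160. Stack: [160]
STORE_FAST w → w=160. Stack: []
LOAD_CONST → push 7. Stack: [7]
LOAD_FAST b → push 32. Stack: [7, 32]
BINARY_OP // → 7 // 32 = 0. Stack: [0]
STORE_FAST w → w=0. Stack: []
LOAD_FAST_LOAD_FAST a,w → push 23,0. Stack: [23, 0]
BINARY_OP | → 23 | 0 = 23. Stack: [23]
LOAD_FAST w → push 0. Stack: [23, 0]
LOAD_CONST → push 3. Stack: [23, 0, 3]
BINARY_OP << → 0 << 3 = 0. Stack: [23, 0]
BINARY_OP * → 23 * 0 = 0. Stack: [0]
STORE_FAST w → w=0. Stack: []
LOAD_FAST b → push 32. Stack: [32]
LOAD_CONST → push 4. Stack: [32, 4]
BINARY_OP << → 32 << 4 = 512. Stack: [512]
STORE_FAST r → r=512. Stack: []
LOAD_FAST_LOAD_FAST r,r → push 512,512. Stack: [512, 512]
BINARY_OP + → 512 + 512 = 1024. Stack: [1024]
LOAD_CONST → push 8. Stack: [1024, 8]
BINARY_OP - → 1024 - 8 = 1016. Stack: [1016]
STORE_FAST u → u=1016. Stack: []
LOAD_FAST u → push 1016. Stack: [1016]
LOAD_CONST → push 10. Stack: [1016, 10]
BINARY_OP ^ → 1016 ^ 10 = 1010. Stack: [1010]
RETURN_VALUE → return 1010.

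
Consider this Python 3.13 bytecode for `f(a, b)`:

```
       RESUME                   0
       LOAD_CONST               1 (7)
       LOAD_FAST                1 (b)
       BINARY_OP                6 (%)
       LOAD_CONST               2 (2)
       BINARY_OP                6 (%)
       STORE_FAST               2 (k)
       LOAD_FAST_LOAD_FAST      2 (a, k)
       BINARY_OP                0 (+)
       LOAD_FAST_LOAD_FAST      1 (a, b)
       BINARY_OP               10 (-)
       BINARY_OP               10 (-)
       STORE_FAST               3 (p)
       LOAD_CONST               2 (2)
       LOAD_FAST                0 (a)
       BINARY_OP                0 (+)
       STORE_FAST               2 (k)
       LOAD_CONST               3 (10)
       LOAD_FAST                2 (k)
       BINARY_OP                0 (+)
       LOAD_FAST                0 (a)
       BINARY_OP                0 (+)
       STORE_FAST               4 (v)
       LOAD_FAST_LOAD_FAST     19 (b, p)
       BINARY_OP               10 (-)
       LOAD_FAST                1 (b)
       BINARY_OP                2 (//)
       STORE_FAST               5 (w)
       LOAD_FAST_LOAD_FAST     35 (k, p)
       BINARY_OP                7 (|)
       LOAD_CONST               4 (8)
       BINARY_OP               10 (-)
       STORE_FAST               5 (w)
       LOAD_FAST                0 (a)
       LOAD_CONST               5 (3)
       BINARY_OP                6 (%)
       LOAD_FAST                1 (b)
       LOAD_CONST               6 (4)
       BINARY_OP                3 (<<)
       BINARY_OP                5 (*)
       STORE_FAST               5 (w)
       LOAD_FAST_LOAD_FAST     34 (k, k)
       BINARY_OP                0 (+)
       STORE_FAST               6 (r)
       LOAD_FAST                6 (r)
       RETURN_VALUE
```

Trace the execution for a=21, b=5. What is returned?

46

LOAD_CONST → push 7. Stack: [7]
LOAD_FAST b → push 5. Stack: [7, 5]
BINARY_OP % → 7 % 5 = 2. Stack: [2]
LOAD_CONST → push 2. Stack: [2, 2]
BINARY_OP % → 2 % 2 = 0. Stack: [0]
STORE_FAST k → k=0. Stack: []
LOAD_FAST_LOAD_FAST a,k → push 21,0. Stack: [21, 0]
BINARY_OP + → 21 + 0 = 21. Stack: [21]
LOAD_FAST_LOAD_FAST a,b → push 21,5. Stack: [21, 21, 5]
BINARY_OP - → 21 - 5 = 16. Stack: [21, 16]
BINARY_OP - → 21 - 16 = 5. Stack: [5]
STORE_FAST p → p=5. Stack: []
LOAD_CONST → push 2. Stack: [2]
LOAD_FAST a → push 21. Stack: [2, 21]
BINARY_OP + → 2 + 21 = 23. Stack: [23]
STORE_FAST k → k=23. Stack: []
LOAD_CONST → push 10. Stack: [10]
LOAD_FAST k → push 23. Stack: [10, 23]
BINARY_OP + → 10 + 23 = 33. Stack: [33]
LOAD_FAST a → push 21. Stack: [33, 21]
BINARY_OP + → 33 + 21 = 54. Stack: [54]
STORE_FAST v → v=54. Stack: []
LOAD_FAST_LOAD_FAST b,p → push 5,5. Stack: [5, 5]
BINARY_OP - → 5 - 5 = 0. Stack: [0]
LOAD_FAST b → push 5. Stack: [0, 5]
BINARY_OP // → 0 // 5 = 0. Stack: [0]
STORE_FAST w → w=0. Stack: []
LOAD_FAST_LOAD_FAST k,p → push 23,5. Stack: [23, 5]
BINARY_OP | → 23 | 5 = 23. Stack: [23]
LOAD_CONST → push 8. Stack: [23, 8]
BINARY_OP - → 23 - 8 = 15. Stack: [15]
STORE_FAST w → w=15. Stack: []
LOAD_FAST a → push 21. Stack: [21]
LOAD_CONST → push 3. Stack: [21, 3]
BINARY_OP % → 21 % 3 = 0. Stack: [0]
LOAD_FAST b → push 5. Stack: [0, 5]
LOAD_CONST → push 4. Stack: [0, 5, 4]
BINARY_OP << → 5 << 4 = 80. Stack: [0, 80]
BINARY_OP * → 0 * 80 = 0. Stack: [0]
STORE_FAST w → w=0. Stack: []
LOAD_FAST_LOAD_FAST k,k → push 23,23. Stack: [23, 23]
BINARY_OP + → 23 + 23 = 46. Stack: [46]
STORE_FAST r → r=46. Stack: []
LOAD_FAST r → push 46. Stack: [46]
RETURN_VALUE → return 46.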